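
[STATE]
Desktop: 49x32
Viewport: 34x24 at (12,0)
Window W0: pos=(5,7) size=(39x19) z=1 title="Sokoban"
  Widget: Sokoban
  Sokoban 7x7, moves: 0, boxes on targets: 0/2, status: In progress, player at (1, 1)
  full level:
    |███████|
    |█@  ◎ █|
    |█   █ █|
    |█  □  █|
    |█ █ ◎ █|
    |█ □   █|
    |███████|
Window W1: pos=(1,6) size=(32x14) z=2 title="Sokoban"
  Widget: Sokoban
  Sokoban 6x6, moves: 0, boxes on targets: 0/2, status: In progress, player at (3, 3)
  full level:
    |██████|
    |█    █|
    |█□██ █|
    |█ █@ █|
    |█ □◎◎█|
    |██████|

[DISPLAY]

                                  
                                  
                                  
                                  
                                  
                                  
━━━━━━━━━━━━━━━━━━━━┓             
                    ┃━━━━━━━━━━┓  
────────────────────┨          ┃  
                    ┃──────────┨  
                    ┃          ┃  
                    ┃          ┃  
                    ┃          ┃  
                    ┃          ┃  
                    ┃          ┃  
0/2                 ┃          ┃  
                    ┃          ┃  
                    ┃          ┃  
                    ┃          ┃  
━━━━━━━━━━━━━━━━━━━━┛          ┃  
                               ┃  
                               ┃  
                               ┃  
                               ┃  


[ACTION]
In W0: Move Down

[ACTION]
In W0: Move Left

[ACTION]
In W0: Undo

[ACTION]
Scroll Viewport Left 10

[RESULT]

                                  
                                  
                                  
                                  
                                  
                                  
━━━━━━━━━━━━━━━━━━━━━━━━━━━━━━┓   
 Sokoban                      ┃━━━
──────────────────────────────┨   
██████                        ┃───
█    █                        ┃   
█□██ █                        ┃   
█ █@ █                        ┃   
█ □◎◎█                        ┃   
██████                        ┃   
Moves: 0  0/2                 ┃   
                              ┃   
                              ┃   
                              ┃   
━━━━━━━━━━━━━━━━━━━━━━━━━━━━━━┛   
   ┃                              
   ┃                              
   ┃                              
   ┃                              


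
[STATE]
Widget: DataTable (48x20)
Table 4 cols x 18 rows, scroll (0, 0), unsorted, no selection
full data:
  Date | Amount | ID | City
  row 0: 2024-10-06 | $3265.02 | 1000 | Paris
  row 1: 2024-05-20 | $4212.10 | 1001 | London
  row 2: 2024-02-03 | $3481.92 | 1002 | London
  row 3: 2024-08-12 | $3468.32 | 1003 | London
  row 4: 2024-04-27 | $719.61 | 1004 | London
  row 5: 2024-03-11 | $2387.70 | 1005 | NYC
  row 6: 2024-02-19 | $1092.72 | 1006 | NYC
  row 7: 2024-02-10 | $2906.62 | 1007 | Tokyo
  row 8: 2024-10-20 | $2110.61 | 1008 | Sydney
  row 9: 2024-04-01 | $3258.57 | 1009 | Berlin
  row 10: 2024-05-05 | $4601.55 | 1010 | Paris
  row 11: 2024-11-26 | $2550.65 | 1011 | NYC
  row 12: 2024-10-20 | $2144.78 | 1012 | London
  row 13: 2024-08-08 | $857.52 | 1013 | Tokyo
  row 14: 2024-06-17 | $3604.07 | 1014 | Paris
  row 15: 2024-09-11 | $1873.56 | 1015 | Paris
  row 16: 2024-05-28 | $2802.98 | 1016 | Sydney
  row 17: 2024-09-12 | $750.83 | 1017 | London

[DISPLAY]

Date      │Amount  │ID  │City                   
──────────┼────────┼────┼──────                 
2024-10-06│$3265.02│1000│Paris                  
2024-05-20│$4212.10│1001│London                 
2024-02-03│$3481.92│1002│London                 
2024-08-12│$3468.32│1003│London                 
2024-04-27│$719.61 │1004│London                 
2024-03-11│$2387.70│1005│NYC                    
2024-02-19│$1092.72│1006│NYC                    
2024-02-10│$2906.62│1007│Tokyo                  
2024-10-20│$2110.61│1008│Sydney                 
2024-04-01│$3258.57│1009│Berlin                 
2024-05-05│$4601.55│1010│Paris                  
2024-11-26│$2550.65│1011│NYC                    
2024-10-20│$2144.78│1012│London                 
2024-08-08│$857.52 │1013│Tokyo                  
2024-06-17│$3604.07│1014│Paris                  
2024-09-11│$1873.56│1015│Paris                  
2024-05-28│$2802.98│1016│Sydney                 
2024-09-12│$750.83 │1017│London                 


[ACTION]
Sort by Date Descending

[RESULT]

Date     ▼│Amount  │ID  │City                   
──────────┼────────┼────┼──────                 
2024-11-26│$2550.65│1011│NYC                    
2024-10-20│$2110.61│1008│Sydney                 
2024-10-20│$2144.78│1012│London                 
2024-10-06│$3265.02│1000│Paris                  
2024-09-12│$750.83 │1017│London                 
2024-09-11│$1873.56│1015│Paris                  
2024-08-12│$3468.32│1003│London                 
2024-08-08│$857.52 │1013│Tokyo                  
2024-06-17│$3604.07│1014│Paris                  
2024-05-28│$2802.98│1016│Sydney                 
2024-05-20│$4212.10│1001│London                 
2024-05-05│$4601.55│1010│Paris                  
2024-04-27│$719.61 │1004│London                 
2024-04-01│$3258.57│1009│Berlin                 
2024-03-11│$2387.70│1005│NYC                    
2024-02-19│$1092.72│1006│NYC                    
2024-02-10│$2906.62│1007│Tokyo                  
2024-02-03│$3481.92│1002│London                 


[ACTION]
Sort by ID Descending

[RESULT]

Date      │Amount  │ID ▼│City                   
──────────┼────────┼────┼──────                 
2024-09-12│$750.83 │1017│London                 
2024-05-28│$2802.98│1016│Sydney                 
2024-09-11│$1873.56│1015│Paris                  
2024-06-17│$3604.07│1014│Paris                  
2024-08-08│$857.52 │1013│Tokyo                  
2024-10-20│$2144.78│1012│London                 
2024-11-26│$2550.65│1011│NYC                    
2024-05-05│$4601.55│1010│Paris                  
2024-04-01│$3258.57│1009│Berlin                 
2024-10-20│$2110.61│1008│Sydney                 
2024-02-10│$2906.62│1007│Tokyo                  
2024-02-19│$1092.72│1006│NYC                    
2024-03-11│$2387.70│1005│NYC                    
2024-04-27│$719.61 │1004│London                 
2024-08-12│$3468.32│1003│London                 
2024-02-03│$3481.92│1002│London                 
2024-05-20│$4212.10│1001│London                 
2024-10-06│$3265.02│1000│Paris                  


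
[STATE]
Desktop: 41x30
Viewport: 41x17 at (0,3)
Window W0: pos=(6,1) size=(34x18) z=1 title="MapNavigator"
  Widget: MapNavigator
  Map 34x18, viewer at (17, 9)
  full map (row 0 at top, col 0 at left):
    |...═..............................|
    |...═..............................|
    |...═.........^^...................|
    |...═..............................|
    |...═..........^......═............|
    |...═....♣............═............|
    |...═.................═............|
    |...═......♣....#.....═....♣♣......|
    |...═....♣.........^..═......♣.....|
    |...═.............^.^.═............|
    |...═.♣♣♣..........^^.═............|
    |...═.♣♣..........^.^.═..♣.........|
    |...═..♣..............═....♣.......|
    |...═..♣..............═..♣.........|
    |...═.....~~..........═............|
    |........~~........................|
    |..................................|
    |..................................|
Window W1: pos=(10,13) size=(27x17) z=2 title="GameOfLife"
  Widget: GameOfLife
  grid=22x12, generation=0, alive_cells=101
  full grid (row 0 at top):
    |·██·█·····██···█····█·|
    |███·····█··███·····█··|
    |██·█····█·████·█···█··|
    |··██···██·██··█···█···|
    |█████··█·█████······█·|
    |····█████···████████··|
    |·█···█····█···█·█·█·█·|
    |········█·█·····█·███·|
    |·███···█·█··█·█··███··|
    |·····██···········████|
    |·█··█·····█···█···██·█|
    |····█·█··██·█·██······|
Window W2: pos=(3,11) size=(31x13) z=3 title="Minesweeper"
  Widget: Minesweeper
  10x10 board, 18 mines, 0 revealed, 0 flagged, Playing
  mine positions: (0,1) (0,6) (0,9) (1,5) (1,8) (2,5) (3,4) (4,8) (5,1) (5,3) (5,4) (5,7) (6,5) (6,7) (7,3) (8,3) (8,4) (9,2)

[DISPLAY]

      ┠────────────────────────────────┨ 
      ┃..═.........^^..................┃ 
      ┃..═.............................┃ 
      ┃..═..........^......═...........┃ 
      ┃..═....♣............═...........┃ 
      ┃..═.................═...........┃ 
      ┃..═......♣....#.....═....♣♣.....┃ 
      ┃..═....♣.........^..═......♣....┃ 
   ┏━━━━━━━━━━━━━━━━━━━━━━━━━━━━━┓.....┃ 
   ┃ Minesweeper                 ┃.....┃ 
   ┠─────────────────────────────┨━━┓..┃ 
   ┃■■■■■■■■■■                   ┃  ┃..┃ 
   ┃■■■■■■■■■■                   ┃──┨..┃ 
   ┃■■■■■■■■■■                   ┃  ┃..┃ 
   ┃■■■■■■■■■■                   ┃  ┃..┃ 
   ┃■■■■■■■■■■                   ┃  ┃━━┛ 
   ┃■■■■■■■■■■                   ┃  ┃    


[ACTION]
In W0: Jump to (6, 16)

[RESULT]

      ┠────────────────────────────────┨ 
      ┃          ...═.............^.^.═┃ 
      ┃          ...═.♣♣♣..........^^.═┃ 
      ┃          ...═.♣♣..........^.^.═┃ 
      ┃          ...═..♣..............═┃ 
      ┃          ...═..♣..............═┃ 
      ┃          ...═.....~~..........═┃ 
      ┃          ........~~............┃ 
   ┏━━━━━━━━━━━━━━━━━━━━━━━━━━━━━┓.....┃ 
   ┃ Minesweeper                 ┃.....┃ 
   ┠─────────────────────────────┨━━┓  ┃ 
   ┃■■■■■■■■■■                   ┃  ┃  ┃ 
   ┃■■■■■■■■■■                   ┃──┨  ┃ 
   ┃■■■■■■■■■■                   ┃  ┃  ┃ 
   ┃■■■■■■■■■■                   ┃  ┃  ┃ 
   ┃■■■■■■■■■■                   ┃  ┃━━┛ 
   ┃■■■■■■■■■■                   ┃  ┃    


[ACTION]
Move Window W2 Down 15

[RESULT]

      ┠────────────────────────────────┨ 
      ┃          ...═.............^.^.═┃ 
      ┃          ...═.♣♣♣..........^^.═┃ 
      ┃          ...═.♣♣..........^.^.═┃ 
      ┃          ...═..♣..............═┃ 
      ┃          ...═..♣..............═┃ 
      ┃          ...═.....~~..........═┃ 
      ┃          ........~~............┃ 
      ┃          ......@...............┃ 
      ┃          ......................┃ 
      ┃   ┏━━━━━━━━━━━━━━━━━━━━━━━━━┓  ┃ 
      ┃   ┃ GameOfLife              ┃  ┃ 
      ┃   ┠─────────────────────────┨  ┃ 
      ┃   ┃Gen: 0                   ┃  ┃ 
   ┏━━━━━━━━━━━━━━━━━━━━━━━━━━━━━┓  ┃  ┃ 
   ┃ Minesweeper                 ┃  ┃━━┛ 
   ┠─────────────────────────────┨  ┃    


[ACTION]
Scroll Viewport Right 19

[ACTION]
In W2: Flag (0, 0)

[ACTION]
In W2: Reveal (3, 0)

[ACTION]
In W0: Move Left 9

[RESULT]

      ┠────────────────────────────────┨ 
      ┃                ...═............┃ 
      ┃                ...═.♣♣♣........┃ 
      ┃                ...═.♣♣.........┃ 
      ┃                ...═..♣.........┃ 
      ┃                ...═..♣.........┃ 
      ┃                ...═.....~~.....┃ 
      ┃                ........~~......┃ 
      ┃                @...............┃ 
      ┃                ................┃ 
      ┃   ┏━━━━━━━━━━━━━━━━━━━━━━━━━┓  ┃ 
      ┃   ┃ GameOfLife              ┃  ┃ 
      ┃   ┠─────────────────────────┨  ┃ 
      ┃   ┃Gen: 0                   ┃  ┃ 
   ┏━━━━━━━━━━━━━━━━━━━━━━━━━━━━━┓  ┃  ┃ 
   ┃ Minesweeper                 ┃  ┃━━┛ 
   ┠─────────────────────────────┨  ┃    


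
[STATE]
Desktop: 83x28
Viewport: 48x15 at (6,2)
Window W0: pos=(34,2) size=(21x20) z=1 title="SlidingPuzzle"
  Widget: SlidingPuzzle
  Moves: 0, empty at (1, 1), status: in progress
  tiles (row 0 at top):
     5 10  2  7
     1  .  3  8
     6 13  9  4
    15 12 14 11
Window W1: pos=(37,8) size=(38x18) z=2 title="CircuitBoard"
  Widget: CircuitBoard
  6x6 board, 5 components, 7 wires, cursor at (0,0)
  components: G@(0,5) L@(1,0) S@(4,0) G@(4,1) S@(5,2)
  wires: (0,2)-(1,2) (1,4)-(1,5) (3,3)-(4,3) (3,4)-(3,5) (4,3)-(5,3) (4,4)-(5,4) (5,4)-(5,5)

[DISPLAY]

                            ┏━━━━━━━━━━━━━━━━━━━
                            ┃ SlidingPuzzle     
                            ┠───────────────────
                            ┃┌────┬────┬────┬───
                            ┃│  5 │ 10 │  2 │  7
                            ┃├────┼────┼────┼───
                            ┃│ ┏━━━━━━━━━━━━━━━━
                            ┃├─┃ CircuitBoard   
                            ┃│ ┠────────────────
                            ┃├─┃   0 1 2 3 4 5  
                            ┃│ ┃0  [.]      ·   
                            ┃└─┃            │   
                            ┃Mo┃1   L       ·   
                            ┃  ┃                
                            ┃  ┃2               


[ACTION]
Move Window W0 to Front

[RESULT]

                            ┏━━━━━━━━━━━━━━━━━━━
                            ┃ SlidingPuzzle     
                            ┠───────────────────
                            ┃┌────┬────┬────┬───
                            ┃│  5 │ 10 │  2 │  7
                            ┃├────┼────┼────┼───
                            ┃│  1 │    │  3 │  8
                            ┃├────┼────┼────┼───
                            ┃│  6 │ 13 │  9 │  4
                            ┃├────┼────┼────┼───
                            ┃│ 15 │ 12 │ 14 │ 11
                            ┃└────┴────┴────┴───
                            ┃Moves: 0           
                            ┃                   
                            ┃                   


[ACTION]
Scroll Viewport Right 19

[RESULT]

         ┏━━━━━━━━━━━━━━━━━━━┓                  
         ┃ SlidingPuzzle     ┃                  
         ┠───────────────────┨                  
         ┃┌────┬────┬────┬───┃                  
         ┃│  5 │ 10 │  2 │  7┃                  
         ┃├────┼────┼────┼───┃                  
         ┃│  1 │    │  3 │  8┃━━━━━━━━━━━━━━━━━━
         ┃├────┼────┼────┼───┃                  
         ┃│  6 │ 13 │  9 │  4┃──────────────────
         ┃├────┼────┼────┼───┃                  
         ┃│ 15 │ 12 │ 14 │ 11┃       G          
         ┃└────┴────┴────┴───┃                  
         ┃Moves: 0           ┃   · ─ ·          
         ┃                   ┃                  
         ┃                   ┃                  


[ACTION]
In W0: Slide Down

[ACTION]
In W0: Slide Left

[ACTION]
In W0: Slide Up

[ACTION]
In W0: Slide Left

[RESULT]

         ┏━━━━━━━━━━━━━━━━━━━┓                  
         ┃ SlidingPuzzle     ┃                  
         ┠───────────────────┨                  
         ┃┌────┬────┬────┬───┃                  
         ┃│  5 │  2 │  3 │  7┃                  
         ┃├────┼────┼────┼───┃                  
         ┃│  1 │ 10 │  8 │   ┃━━━━━━━━━━━━━━━━━━
         ┃├────┼────┼────┼───┃                  
         ┃│  6 │ 13 │  9 │  4┃──────────────────
         ┃├────┼────┼────┼───┃                  
         ┃│ 15 │ 12 │ 14 │ 11┃       G          
         ┃└────┴────┴────┴───┃                  
         ┃Moves: 4           ┃   · ─ ·          
         ┃                   ┃                  
         ┃                   ┃                  


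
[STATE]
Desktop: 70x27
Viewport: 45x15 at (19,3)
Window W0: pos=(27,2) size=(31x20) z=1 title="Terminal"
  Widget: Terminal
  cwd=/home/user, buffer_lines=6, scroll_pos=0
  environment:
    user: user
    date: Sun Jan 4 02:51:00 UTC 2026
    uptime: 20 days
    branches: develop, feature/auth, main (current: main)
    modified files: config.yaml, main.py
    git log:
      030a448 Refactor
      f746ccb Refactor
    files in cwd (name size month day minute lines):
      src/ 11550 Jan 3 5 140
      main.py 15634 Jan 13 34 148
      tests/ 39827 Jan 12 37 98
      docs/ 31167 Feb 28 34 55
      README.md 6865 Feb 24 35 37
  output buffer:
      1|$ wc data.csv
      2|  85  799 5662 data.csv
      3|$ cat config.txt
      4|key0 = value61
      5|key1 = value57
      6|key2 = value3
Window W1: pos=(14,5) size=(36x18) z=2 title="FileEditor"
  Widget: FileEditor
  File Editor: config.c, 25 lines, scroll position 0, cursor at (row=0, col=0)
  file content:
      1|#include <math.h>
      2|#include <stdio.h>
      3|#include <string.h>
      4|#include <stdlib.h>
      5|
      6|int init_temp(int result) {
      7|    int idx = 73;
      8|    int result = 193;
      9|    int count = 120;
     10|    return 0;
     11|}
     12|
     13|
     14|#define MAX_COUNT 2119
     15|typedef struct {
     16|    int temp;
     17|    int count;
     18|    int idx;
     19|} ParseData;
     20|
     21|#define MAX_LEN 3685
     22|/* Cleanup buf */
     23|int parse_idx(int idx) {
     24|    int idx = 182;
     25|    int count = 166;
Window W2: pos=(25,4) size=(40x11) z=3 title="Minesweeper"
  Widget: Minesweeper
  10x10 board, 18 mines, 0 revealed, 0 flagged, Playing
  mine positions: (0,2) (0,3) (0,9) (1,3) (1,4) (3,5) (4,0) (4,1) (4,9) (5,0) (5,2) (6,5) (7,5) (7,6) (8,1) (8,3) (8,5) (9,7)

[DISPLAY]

        ┃ Terminal                    ┃      
      ┏━━━━━━━━━━━━━━━━━━━━━━━━━━━━━━━━━━━━━━
━━━━━━┃ Minesweeper                          
eEdito┠──────────────────────────────────────
──────┃■■■■■■■■■■                            
lude <┃■■■■■■■■■■                            
lude <┃■■■■■■■■■■                            
lude <┃■■■■■■■■■■                            
lude <┃■■■■■■■■■■                            
      ┃■■■■■■■■■■                            
init_t┃■■■■■■■■■■                            
int id┗━━━━━━━━━━━━━━━━━━━━━━━━━━━━━━━━━━━━━━
int result = 193;            ░┃       ┃      
int count = 120;             ░┃       ┃      
return 0;                    ░┃       ┃      


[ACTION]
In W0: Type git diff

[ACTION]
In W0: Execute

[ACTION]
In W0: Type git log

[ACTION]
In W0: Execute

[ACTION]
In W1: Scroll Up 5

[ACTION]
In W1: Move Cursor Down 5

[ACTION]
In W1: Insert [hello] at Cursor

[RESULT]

        ┃ Terminal                    ┃      
      ┏━━━━━━━━━━━━━━━━━━━━━━━━━━━━━━━━━━━━━━
━━━━━━┃ Minesweeper                          
eEdito┠──────────────────────────────────────
──────┃■■■■■■■■■■                            
lude <┃■■■■■■■■■■                            
lude <┃■■■■■■■■■■                            
lude <┃■■■■■■■■■■                            
lude <┃■■■■■■■■■■                            
      ┃■■■■■■■■■■                            
o█nt i┃■■■■■■■■■■                            
int id┗━━━━━━━━━━━━━━━━━━━━━━━━━━━━━━━━━━━━━━
int result = 193;            ░┃       ┃      
int count = 120;             ░┃       ┃      
return 0;                    ░┃       ┃      


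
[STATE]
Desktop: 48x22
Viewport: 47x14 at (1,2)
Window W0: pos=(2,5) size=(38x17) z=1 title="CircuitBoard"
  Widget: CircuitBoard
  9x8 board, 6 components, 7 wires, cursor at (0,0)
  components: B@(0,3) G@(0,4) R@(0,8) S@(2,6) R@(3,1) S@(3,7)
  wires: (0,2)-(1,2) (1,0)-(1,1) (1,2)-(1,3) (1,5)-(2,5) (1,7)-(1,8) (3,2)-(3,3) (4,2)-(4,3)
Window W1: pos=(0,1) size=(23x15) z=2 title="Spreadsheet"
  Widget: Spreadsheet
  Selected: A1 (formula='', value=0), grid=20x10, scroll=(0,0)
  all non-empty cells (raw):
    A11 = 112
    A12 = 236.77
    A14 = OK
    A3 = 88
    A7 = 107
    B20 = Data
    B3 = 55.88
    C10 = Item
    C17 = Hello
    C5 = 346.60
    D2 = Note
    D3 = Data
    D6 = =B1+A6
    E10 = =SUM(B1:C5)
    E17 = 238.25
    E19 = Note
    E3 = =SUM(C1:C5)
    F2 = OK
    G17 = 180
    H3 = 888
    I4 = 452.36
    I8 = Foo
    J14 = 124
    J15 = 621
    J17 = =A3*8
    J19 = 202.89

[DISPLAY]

 Spreadsheet         ┃                         
─────────────────────┨                         
A1:                  ┃                         
       A       B     ┃━━━━━━━━━━━━━━━━┓        
---------------------┃                ┃        
  1      [0]       0 ┃────────────────┨        
  2        0       0 ┃                ┃        
  3       88   55.88 ┃G               ┃        
  4        0       0 ┃                ┃        
  5        0       0 ┃    ·       · ─ ┃        
  6        0       0 ┃    │           ┃        
  7      107       0 ┃    ·   S       ┃        
  8        0       0 ┃                ┃        
━━━━━━━━━━━━━━━━━━━━━┛            S   ┃        


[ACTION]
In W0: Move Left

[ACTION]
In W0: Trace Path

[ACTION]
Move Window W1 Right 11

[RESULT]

          ┃ Spreadsheet         ┃              
          ┠─────────────────────┨              
          ┃A1:                  ┃              
 ┏━━━━━━━━┃       A       B     ┃━━━━━┓        
 ┃ Circuit┃---------------------┃     ┃        
 ┠────────┃  1      [0]       0 ┃─────┨        
 ┃   0 1 2┃  2        0       0 ┃     ┃        
 ┃0  [.]  ┃  3       88   55.88 ┃     ┃        
 ┃        ┃  4        0       0 ┃     ┃        
 ┃1   · ─ ┃  5        0       0 ┃ · ─ ┃        
 ┃        ┃  6        0       0 ┃     ┃        
 ┃2       ┃  7      107       0 ┃     ┃        
 ┃        ┃  8        0       0 ┃     ┃        
 ┃3       ┗━━━━━━━━━━━━━━━━━━━━━┛ S   ┃        


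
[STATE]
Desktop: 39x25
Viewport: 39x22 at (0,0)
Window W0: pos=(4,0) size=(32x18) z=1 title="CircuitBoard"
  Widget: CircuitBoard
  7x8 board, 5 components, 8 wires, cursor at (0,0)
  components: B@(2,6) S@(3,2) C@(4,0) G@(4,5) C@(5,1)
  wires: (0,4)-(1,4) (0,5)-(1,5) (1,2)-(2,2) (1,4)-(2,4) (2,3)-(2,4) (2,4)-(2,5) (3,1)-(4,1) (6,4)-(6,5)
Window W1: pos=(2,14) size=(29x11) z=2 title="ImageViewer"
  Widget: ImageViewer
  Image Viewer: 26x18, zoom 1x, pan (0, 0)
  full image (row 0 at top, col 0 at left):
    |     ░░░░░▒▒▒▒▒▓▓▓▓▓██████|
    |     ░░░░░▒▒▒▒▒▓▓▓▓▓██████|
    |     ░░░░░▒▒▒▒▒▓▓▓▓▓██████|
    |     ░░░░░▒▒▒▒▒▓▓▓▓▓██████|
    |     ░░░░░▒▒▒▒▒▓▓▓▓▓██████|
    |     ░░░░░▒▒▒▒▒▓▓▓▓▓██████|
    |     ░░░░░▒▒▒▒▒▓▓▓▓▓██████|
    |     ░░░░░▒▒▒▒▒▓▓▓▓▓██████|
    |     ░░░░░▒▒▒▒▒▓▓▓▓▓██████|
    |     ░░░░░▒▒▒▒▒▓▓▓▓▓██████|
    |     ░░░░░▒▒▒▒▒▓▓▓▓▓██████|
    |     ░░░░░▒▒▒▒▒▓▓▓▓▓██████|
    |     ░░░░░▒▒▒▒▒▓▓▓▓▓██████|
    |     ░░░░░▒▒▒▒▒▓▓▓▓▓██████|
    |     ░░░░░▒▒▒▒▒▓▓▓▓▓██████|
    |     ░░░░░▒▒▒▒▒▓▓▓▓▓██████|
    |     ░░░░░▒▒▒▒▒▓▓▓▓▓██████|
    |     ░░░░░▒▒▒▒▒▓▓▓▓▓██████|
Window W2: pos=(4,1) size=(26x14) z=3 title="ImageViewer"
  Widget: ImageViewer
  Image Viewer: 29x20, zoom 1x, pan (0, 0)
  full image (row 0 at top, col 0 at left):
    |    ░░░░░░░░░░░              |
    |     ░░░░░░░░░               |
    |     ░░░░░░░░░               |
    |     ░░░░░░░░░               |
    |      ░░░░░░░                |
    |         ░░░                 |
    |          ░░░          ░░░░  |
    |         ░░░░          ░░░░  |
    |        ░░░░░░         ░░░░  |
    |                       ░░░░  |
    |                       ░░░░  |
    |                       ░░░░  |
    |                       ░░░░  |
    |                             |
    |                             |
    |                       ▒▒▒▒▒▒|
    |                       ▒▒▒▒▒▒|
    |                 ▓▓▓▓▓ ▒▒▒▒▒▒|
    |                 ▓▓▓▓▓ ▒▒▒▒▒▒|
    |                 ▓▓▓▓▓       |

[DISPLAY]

    ┏━━━━━━━━━━━━━━━━━━━━━━━━━━━━━━┓   
    ┏━━━━━━━━━━━━━━━━━━━━━━━━┓     ┃   
    ┃ ImageViewer            ┃─────┨   
    ┠────────────────────────┨     ┃   
    ┃    ░░░░░░░░░░░         ┃     ┃   
    ┃     ░░░░░░░░░          ┃     ┃   
    ┃     ░░░░░░░░░          ┃     ┃   
    ┃     ░░░░░░░░░          ┃     ┃   
    ┃      ░░░░░░░           ┃   B ┃   
    ┃         ░░░            ┃     ┃   
    ┃          ░░░          ░┃     ┃   
    ┃         ░░░░          ░┃     ┃   
    ┃        ░░░░░░         ░┃     ┃   
    ┃                       ░┃     ┃   
  ┏━┗━━━━━━━━━━━━━━━━━━━━━━━━┛┓    ┃   
  ┃ ImageViewer               ┃    ┃   
  ┠───────────────────────────┨    ┃   
  ┃     ░░░░░▒▒▒▒▒▓▓▓▓▓██████ ┃━━━━┛   
  ┃     ░░░░░▒▒▒▒▒▓▓▓▓▓██████ ┃        
  ┃     ░░░░░▒▒▒▒▒▓▓▓▓▓██████ ┃        
  ┃     ░░░░░▒▒▒▒▒▓▓▓▓▓██████ ┃        
  ┃     ░░░░░▒▒▒▒▒▓▓▓▓▓██████ ┃        


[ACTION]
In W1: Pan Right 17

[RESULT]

    ┏━━━━━━━━━━━━━━━━━━━━━━━━━━━━━━┓   
    ┏━━━━━━━━━━━━━━━━━━━━━━━━┓     ┃   
    ┃ ImageViewer            ┃─────┨   
    ┠────────────────────────┨     ┃   
    ┃    ░░░░░░░░░░░         ┃     ┃   
    ┃     ░░░░░░░░░          ┃     ┃   
    ┃     ░░░░░░░░░          ┃     ┃   
    ┃     ░░░░░░░░░          ┃     ┃   
    ┃      ░░░░░░░           ┃   B ┃   
    ┃         ░░░            ┃     ┃   
    ┃          ░░░          ░┃     ┃   
    ┃         ░░░░          ░┃     ┃   
    ┃        ░░░░░░         ░┃     ┃   
    ┃                       ░┃     ┃   
  ┏━┗━━━━━━━━━━━━━━━━━━━━━━━━┛┓    ┃   
  ┃ ImageViewer               ┃    ┃   
  ┠───────────────────────────┨    ┃   
  ┃▓▓▓██████                  ┃━━━━┛   
  ┃▓▓▓██████                  ┃        
  ┃▓▓▓██████                  ┃        
  ┃▓▓▓██████                  ┃        
  ┃▓▓▓██████                  ┃        


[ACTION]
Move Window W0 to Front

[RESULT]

    ┏━━━━━━━━━━━━━━━━━━━━━━━━━━━━━━┓   
    ┃ CircuitBoard                 ┃   
    ┠──────────────────────────────┨   
    ┃   0 1 2 3 4 5 6              ┃   
    ┃0  [.]              ·   ·     ┃   
    ┃                    │   │     ┃   
    ┃1           ·       ·   ·     ┃   
    ┃            │       │         ┃   
    ┃2           ·   · ─ · ─ ·   B ┃   
    ┃                              ┃   
    ┃3       ·   S                 ┃   
    ┃        │                     ┃   
    ┃4   C   ·               G     ┃   
    ┃                              ┃   
  ┏━┃5       C                     ┃   
  ┃ ┃                              ┃   
  ┠─┃6                   · ─ ·     ┃   
  ┃▓┗━━━━━━━━━━━━━━━━━━━━━━━━━━━━━━┛   
  ┃▓▓▓██████                  ┃        
  ┃▓▓▓██████                  ┃        
  ┃▓▓▓██████                  ┃        
  ┃▓▓▓██████                  ┃        


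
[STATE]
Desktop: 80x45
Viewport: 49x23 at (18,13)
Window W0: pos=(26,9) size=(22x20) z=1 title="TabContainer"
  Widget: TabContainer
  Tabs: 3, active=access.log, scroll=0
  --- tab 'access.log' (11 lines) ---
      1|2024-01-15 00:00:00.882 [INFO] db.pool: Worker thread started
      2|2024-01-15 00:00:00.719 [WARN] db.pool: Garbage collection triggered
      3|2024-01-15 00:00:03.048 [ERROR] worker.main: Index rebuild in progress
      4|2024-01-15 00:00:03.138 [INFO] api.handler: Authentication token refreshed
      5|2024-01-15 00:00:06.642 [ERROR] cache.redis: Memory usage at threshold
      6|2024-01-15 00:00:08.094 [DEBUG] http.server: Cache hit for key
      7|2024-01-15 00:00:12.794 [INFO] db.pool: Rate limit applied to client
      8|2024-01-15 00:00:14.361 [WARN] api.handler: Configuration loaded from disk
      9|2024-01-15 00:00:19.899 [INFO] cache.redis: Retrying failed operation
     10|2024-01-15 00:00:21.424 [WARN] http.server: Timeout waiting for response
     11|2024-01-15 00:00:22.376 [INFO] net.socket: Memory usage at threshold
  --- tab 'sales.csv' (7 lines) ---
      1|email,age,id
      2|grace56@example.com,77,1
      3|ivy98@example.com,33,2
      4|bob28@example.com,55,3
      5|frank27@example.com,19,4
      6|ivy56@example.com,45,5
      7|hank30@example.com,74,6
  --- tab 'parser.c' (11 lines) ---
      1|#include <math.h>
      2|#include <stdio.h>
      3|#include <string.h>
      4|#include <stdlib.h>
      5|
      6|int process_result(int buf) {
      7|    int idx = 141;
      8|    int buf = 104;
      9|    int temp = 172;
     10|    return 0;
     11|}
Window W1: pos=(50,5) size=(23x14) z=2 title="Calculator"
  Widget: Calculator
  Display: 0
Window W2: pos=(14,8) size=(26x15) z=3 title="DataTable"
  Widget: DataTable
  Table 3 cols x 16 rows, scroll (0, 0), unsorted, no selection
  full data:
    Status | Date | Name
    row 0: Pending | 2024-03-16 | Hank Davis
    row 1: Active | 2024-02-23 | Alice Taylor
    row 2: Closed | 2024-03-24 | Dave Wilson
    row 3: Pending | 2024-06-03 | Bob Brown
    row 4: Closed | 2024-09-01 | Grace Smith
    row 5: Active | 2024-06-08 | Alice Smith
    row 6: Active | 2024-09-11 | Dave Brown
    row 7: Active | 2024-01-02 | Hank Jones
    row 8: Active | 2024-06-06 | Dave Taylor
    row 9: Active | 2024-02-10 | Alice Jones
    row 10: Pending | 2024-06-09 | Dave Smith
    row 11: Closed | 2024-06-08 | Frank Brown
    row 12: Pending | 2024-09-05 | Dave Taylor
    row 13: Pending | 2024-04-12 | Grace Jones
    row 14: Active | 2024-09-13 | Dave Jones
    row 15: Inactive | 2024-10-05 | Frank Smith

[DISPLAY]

ding │2024-03-16│Hank┃───────┃  ┃├───┼───┼───┼───
ive  │2024-02-23│Alic┃:00:00.┃  ┃│ 1 │ 2 │ 3 │ - 
sed  │2024-03-24│Dave┃:00:00.┃  ┃├───┼───┼───┼───
ding │2024-06-03│Bob ┃:00:03.┃  ┃│ 0 │ . │ = │ + 
sed  │2024-09-01│Grac┃:00:03.┃  ┃└───┴───┴───┴───
ive  │2024-06-08│Alic┃:00:06.┃  ┗━━━━━━━━━━━━━━━━
ive  │2024-09-11│Dave┃:00:08.┃                   
ive  │2024-01-02│Hank┃:00:12.┃                   
ive  │2024-06-06│Dave┃:00:14.┃                   
━━━━━━━━━━━━━━━━━━━━━┛:00:19.┃                   
        ┃2024-01-15 00:00:21.┃                   
        ┃2024-01-15 00:00:22.┃                   
        ┃                    ┃                   
        ┃                    ┃                   
        ┃                    ┃                   
        ┗━━━━━━━━━━━━━━━━━━━━┛                   
                                                 
                                                 
                                                 
                                                 
                                                 
                                                 
                                                 


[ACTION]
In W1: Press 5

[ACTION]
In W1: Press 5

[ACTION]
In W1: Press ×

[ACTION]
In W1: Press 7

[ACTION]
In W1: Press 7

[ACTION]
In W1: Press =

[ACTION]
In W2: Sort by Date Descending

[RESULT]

ctive│2024-10-05│Fran┃───────┃  ┃├───┼───┼───┼───
ive  │2024-09-13│Dave┃:00:00.┃  ┃│ 1 │ 2 │ 3 │ - 
ive  │2024-09-11│Dave┃:00:00.┃  ┃├───┼───┼───┼───
ding │2024-09-05│Dave┃:00:03.┃  ┃│ 0 │ . │ = │ + 
sed  │2024-09-01│Grac┃:00:03.┃  ┃└───┴───┴───┴───
ding │2024-06-09│Dave┃:00:06.┃  ┗━━━━━━━━━━━━━━━━
ive  │2024-06-08│Alic┃:00:08.┃                   
sed  │2024-06-08│Fran┃:00:12.┃                   
ive  │2024-06-06│Dave┃:00:14.┃                   
━━━━━━━━━━━━━━━━━━━━━┛:00:19.┃                   
        ┃2024-01-15 00:00:21.┃                   
        ┃2024-01-15 00:00:22.┃                   
        ┃                    ┃                   
        ┃                    ┃                   
        ┃                    ┃                   
        ┗━━━━━━━━━━━━━━━━━━━━┛                   
                                                 
                                                 
                                                 
                                                 
                                                 
                                                 
                                                 


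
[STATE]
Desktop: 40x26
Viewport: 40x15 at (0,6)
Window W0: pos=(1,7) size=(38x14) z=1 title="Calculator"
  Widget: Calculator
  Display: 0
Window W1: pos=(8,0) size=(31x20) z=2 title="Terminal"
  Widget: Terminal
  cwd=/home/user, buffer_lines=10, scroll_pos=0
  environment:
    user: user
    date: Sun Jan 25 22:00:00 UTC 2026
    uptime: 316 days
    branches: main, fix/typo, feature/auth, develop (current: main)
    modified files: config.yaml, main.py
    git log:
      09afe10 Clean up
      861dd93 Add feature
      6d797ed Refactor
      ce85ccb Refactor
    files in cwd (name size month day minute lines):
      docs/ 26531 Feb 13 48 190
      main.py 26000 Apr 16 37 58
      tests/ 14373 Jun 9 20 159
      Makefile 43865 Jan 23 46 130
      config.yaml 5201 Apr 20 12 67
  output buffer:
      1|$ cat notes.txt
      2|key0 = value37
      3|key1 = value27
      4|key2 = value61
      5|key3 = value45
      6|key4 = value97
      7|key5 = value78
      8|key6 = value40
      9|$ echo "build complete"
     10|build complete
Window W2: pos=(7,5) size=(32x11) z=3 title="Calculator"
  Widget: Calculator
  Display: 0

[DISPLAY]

       ┃ Calculator                   ┃ 
 ┏━━━━━┠──────────────────────────────┨ 
 ┃ Calc┃                             0┃ 
 ┠─────┃┌───┬───┬───┬───┐             ┃ 
 ┃     ┃│ 7 │ 8 │ 9 │ ÷ │             ┃ 
 ┃┌───┬┃├───┼───┼───┼───┤             ┃ 
 ┃│ 7 │┃│ 4 │ 5 │ 6 │ × │             ┃ 
 ┃├───┼┃├───┼───┼───┼───┤             ┃ 
 ┃│ 4 │┃│ 1 │ 2 │ 3 │ - │             ┃ 
 ┃├───┼┗━━━━━━━━━━━━━━━━━━━━━━━━━━━━━━┛ 
 ┃│ 1 │ ┃                             ┃ 
 ┃├───┼─┃                             ┃ 
 ┃│ 0 │ ┃                             ┃ 
 ┃└───┴─┗━━━━━━━━━━━━━━━━━━━━━━━━━━━━━┛ 
 ┗━━━━━━━━━━━━━━━━━━━━━━━━━━━━━━━━━━━━┛ 


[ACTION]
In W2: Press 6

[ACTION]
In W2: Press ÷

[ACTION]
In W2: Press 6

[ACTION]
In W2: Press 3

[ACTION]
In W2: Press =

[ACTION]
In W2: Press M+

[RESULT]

       ┃ Calculator                   ┃ 
 ┏━━━━━┠──────────────────────────────┨ 
 ┃ Calc┃                 0.09523809524┃ 
 ┠─────┃┌───┬───┬───┬───┐             ┃ 
 ┃     ┃│ 7 │ 8 │ 9 │ ÷ │             ┃ 
 ┃┌───┬┃├───┼───┼───┼───┤             ┃ 
 ┃│ 7 │┃│ 4 │ 5 │ 6 │ × │             ┃ 
 ┃├───┼┃├───┼───┼───┼───┤             ┃ 
 ┃│ 4 │┃│ 1 │ 2 │ 3 │ - │             ┃ 
 ┃├───┼┗━━━━━━━━━━━━━━━━━━━━━━━━━━━━━━┛ 
 ┃│ 1 │ ┃                             ┃ 
 ┃├───┼─┃                             ┃ 
 ┃│ 0 │ ┃                             ┃ 
 ┃└───┴─┗━━━━━━━━━━━━━━━━━━━━━━━━━━━━━┛ 
 ┗━━━━━━━━━━━━━━━━━━━━━━━━━━━━━━━━━━━━┛ 
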